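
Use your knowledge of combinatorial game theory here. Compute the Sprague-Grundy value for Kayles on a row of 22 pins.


Kayles: a move removes 1 or 2 adjacent pins from a contiguous row.
Removing pins from a row of k leaves two independent rows (a, b) with a + b = k - 1 (one pin) or a + b = k - 2 (two pins); an end removal gives a = 0.
By Sprague-Grundy, G(k) = mex{ G(a) XOR G(b) } over all these splits. G(0) = 0.
G(1): splits (0,0):0^0=0 -> mex({0}) = 1
G(2): splits (0,1):0^1=1 (0,0):0^0=0 -> mex({0, 1}) = 2
G(3): splits (0,2):0^2=2 (1,1):1^1=0 (0,1):0^1=1 -> mex({0, 1, 2}) = 3
G(4): splits (0,3):0^3=3 (1,2):1^2=3 (0,2):0^2=2 (1,1):1^1=0 -> mex({0, 2, 3}) = 1
G(5): splits (0,4):0^1=1 (1,3):1^3=2 (2,2):2^2=0 (0,3):0^3=3 (1,2):1^2=3 -> mex({0, 1, 2, 3}) = 4
G(6) = mex({0, 1, 2, 4}) = 3
G(7) = mex({0, 1, 3, 4, 5}) = 2
G(8) = mex({0, 2, 3, 5, 6}) = 1
G(9) = mex({0, 1, 2, 3, 6, 7}) = 4
G(10) = mex({0, 1, 3, 4, 5, 7}) = 2
G(11) = mex({0, 1, 2, 3, 4, 5}) = 6
G(12) = mex({0, 1, 2, 3, 5, 6, 7}) = 4
G(13) = mex({0, 2, 3, 4, 6, 7}) = 1
G(14) = mex({0, 1, 4, 5, 6, 7}) = 2
G(15) = mex({0, 1, 2, 3, 4, 5, 6}) = 7
G(16) = mex({0, 2, 3, 5, 6, 7}) = 1
G(17) = mex({0, 1, 2, 3, 5, 6, 7}) = 4
G(18) = mex({0, 1, 2, 4, 5, 6}) = 3
G(19) = mex({0, 1, 3, 4, 5, 7}) = 2
G(20) = mex({0, 2, 3, 4, 5, 6, 7}) = 1
G(21) = mex({0, 1, 2, 3, 5, 6, 7}) = 4
G(22) = mex({0, 1, 2, 3, 4, 5, 7}) = 6
Therefore G(22) = 6.

6


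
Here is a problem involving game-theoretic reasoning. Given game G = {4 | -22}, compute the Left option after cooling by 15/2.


Original game: {4 | -22} (a switch {a | b} with a > b).
Cooling by t (for t below the temperature (a - b)/2 = 13) taxes each move by t: {a | b} cooled by t is {a - t | b + t}.
Cooling amount: t = 15/2
Cooled Left option: 4 - 15/2 = -7/2
Cooled Right option: -22 + 15/2 = -29/2
Cooled game: {-7/2 | -29/2}
Left option = -7/2

-7/2


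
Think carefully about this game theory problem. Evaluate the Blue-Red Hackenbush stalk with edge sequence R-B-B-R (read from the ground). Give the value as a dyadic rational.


Edges (from ground): R-B-B-R
By Berlekamp's sign-expansion rule, a Blue-Red Hackenbush stalk has the value of the surreal number whose sign sequence is the edge sequence with B -> + and R -> -.
Sign sequence: -++-
Trace the sign expansion in the surreal number tree, starting from 0:
Edge 1: R (sign -) -> bounds (-inf, 0), value = -1
Edge 2: B (sign +) -> bounds (-1, 0), value = -1/2
Edge 3: B (sign +) -> bounds (-1/2, 0), value = -1/4
Edge 4: R (sign -) -> bounds (-1/2, -1/4), value = -3/8
Game value = -3/8

-3/8


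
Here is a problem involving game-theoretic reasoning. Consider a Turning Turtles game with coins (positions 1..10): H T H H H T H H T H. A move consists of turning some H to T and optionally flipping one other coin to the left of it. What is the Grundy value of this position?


Coins: H T H H H T H H T H
Key fact: a single head at position k behaves exactly like a Nim heap of size k (turning it to T and optionally flipping a coin at j < k corresponds to moving the heap from k to j, or to 0), and heads combine as a disjunctive sum (two heads at the same place would cancel, matching j XOR j = 0). So the Nim-value is the XOR of the 1-indexed positions of the heads.
Face-up positions (1-indexed): [1, 3, 4, 5, 7, 8, 10]
XOR 0 with 1: 0 XOR 1 = 1
XOR 1 with 3: 1 XOR 3 = 2
XOR 2 with 4: 2 XOR 4 = 6
XOR 6 with 5: 6 XOR 5 = 3
XOR 3 with 7: 3 XOR 7 = 4
XOR 4 with 8: 4 XOR 8 = 12
XOR 12 with 10: 12 XOR 10 = 6
Nim-value = 6

6


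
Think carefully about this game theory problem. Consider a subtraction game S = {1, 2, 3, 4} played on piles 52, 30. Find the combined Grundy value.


Subtraction set: {1, 2, 3, 4}
For this subtraction set, G(n) = n mod 5 (period = max + 1 = 5).
Pile 1 (size 52): G(52) = 52 mod 5 = 2
Pile 2 (size 30): G(30) = 30 mod 5 = 0
Total Grundy value = XOR of all: 2 XOR 0 = 2

2


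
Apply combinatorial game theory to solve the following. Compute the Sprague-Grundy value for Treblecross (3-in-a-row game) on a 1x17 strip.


Treblecross: place X on empty cells; 3-in-a-row wins.
Playing within two cells of an existing X lets the opponent win at once, so sensible play treats the cells i-2..i+2 around each X as dead. The player left with no safe cell loses, so this is a normal-play take-away game on strips of safe cells.
Placing X at cell i (0-indexed) of a strip of k safe cells leaves independent strips of sizes max(0, i-2) and max(0, k-i-3). Hence G(k) = mex{ G(max(0,i-2)) XOR G(max(0,k-i-3)) : 0 <= i < k }, with G(0) = 0.
G(1): splits (0,0):0^0=0 -> mex({0}) = 1
G(2): splits (0,0):0^0=0 -> mex({0}) = 1
G(3): splits (0,0):0^0=0 -> mex({0}) = 1
G(4): splits (0,1):0^1=1 (0,0):0^0=0 -> mex({0, 1}) = 2
G(5): splits (0,2):0^1=1 (0,1):0^1=1 (0,0):0^0=0 -> mex({0, 1}) = 2
G(6) = mex({1}) = 0
G(7) = mex({0, 1, 2}) = 3
G(8) = mex({0, 1, 2}) = 3
G(9) = mex({0, 2}) = 1
G(10) = mex({0, 2, 3}) = 1
G(11) = mex({0, 3}) = 1
G(12) = mex({1, 3}) = 0
G(13) = mex({0, 1, 2, 3}) = 4
G(14) = mex({0, 1, 2}) = 3
G(15) = mex({0, 1, 2}) = 3
G(16) = mex({0, 1, 2, 4}) = 3
G(17) = mex({0, 1, 3, 4}) = 2
Therefore G(17) = 2.

2


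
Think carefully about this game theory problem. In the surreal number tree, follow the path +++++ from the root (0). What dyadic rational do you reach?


Sign expansion: +++++
Rule: track bounds (lo, hi), initially (-inf, +inf). On '+', the current value becomes lo and we move to the simplest number in (value, hi): value + 1 if hi = +inf, otherwise the midpoint (value + hi)/2. On '-', the current value becomes hi and we move to value - 1 if lo = -inf, otherwise the midpoint (lo + value)/2.
Start at 0.
Step 1: sign = +, move right. Bounds: (0, +inf). Value = 1
Step 2: sign = +, move right. Bounds: (1, +inf). Value = 2
Step 3: sign = +, move right. Bounds: (2, +inf). Value = 3
Step 4: sign = +, move right. Bounds: (3, +inf). Value = 4
Step 5: sign = +, move right. Bounds: (4, +inf). Value = 5
The surreal number with sign expansion +++++ is 5.

5


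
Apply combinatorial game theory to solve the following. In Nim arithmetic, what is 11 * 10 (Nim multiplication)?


Nim multiplication is bilinear over XOR: (u XOR v) * w = (u*w) XOR (v*w).
So we split each operand into its bit components and XOR the pairwise Nim products.
11 = 1 + 2 + 8 (as XOR of powers of 2).
10 = 2 + 8 (as XOR of powers of 2).
Using the standard Nim-product table on single bits:
  2*2 = 3,   2*4 = 8,   2*8 = 12,
  4*4 = 6,   4*8 = 11,  8*8 = 13,
and  1*x = x (identity), k*l = l*k (commutative).
Pairwise Nim products:
  1 * 2 = 2
  1 * 8 = 8
  2 * 2 = 3
  2 * 8 = 12
  8 * 2 = 12
  8 * 8 = 13
XOR them: 2 XOR 8 XOR 3 XOR 12 XOR 12 XOR 13 = 4.
Result: 11 * 10 = 4 (in Nim).

4


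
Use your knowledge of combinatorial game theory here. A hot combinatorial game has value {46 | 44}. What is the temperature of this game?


The game is {46 | 44}, a switch {a | b} with numbers a > b.
Cooling {a | b} by t gives {a - t | b + t}, which stops being hot when a - t = b + t, i.e. at t = (a - b)/2. So the temperature of a switch is (a - b)/2.
Temperature = (Left option - Right option) / 2
= (46 - (44)) / 2
= 2 / 2
= 1

1


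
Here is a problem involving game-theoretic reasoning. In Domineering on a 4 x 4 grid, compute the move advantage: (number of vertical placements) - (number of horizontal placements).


Board is 4 x 4 (rows x cols).
Left (vertical) placements: (rows-1) * cols = 3 * 4 = 12
Right (horizontal) placements: rows * (cols-1) = 4 * 3 = 12
Advantage = Left - Right = 12 - 12 = 0

0


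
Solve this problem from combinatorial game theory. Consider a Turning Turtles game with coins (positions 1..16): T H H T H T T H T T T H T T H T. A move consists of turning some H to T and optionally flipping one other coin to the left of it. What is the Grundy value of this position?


Coins: T H H T H T T H T T T H T T H T
Key fact: a single head at position k behaves exactly like a Nim heap of size k (turning it to T and optionally flipping a coin at j < k corresponds to moving the heap from k to j, or to 0), and heads combine as a disjunctive sum (two heads at the same place would cancel, matching j XOR j = 0). So the Nim-value is the XOR of the 1-indexed positions of the heads.
Face-up positions (1-indexed): [2, 3, 5, 8, 12, 15]
XOR 0 with 2: 0 XOR 2 = 2
XOR 2 with 3: 2 XOR 3 = 1
XOR 1 with 5: 1 XOR 5 = 4
XOR 4 with 8: 4 XOR 8 = 12
XOR 12 with 12: 12 XOR 12 = 0
XOR 0 with 15: 0 XOR 15 = 15
Nim-value = 15

15


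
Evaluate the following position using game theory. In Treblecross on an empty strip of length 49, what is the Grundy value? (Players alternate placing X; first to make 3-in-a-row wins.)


Treblecross: place X on empty cells; 3-in-a-row wins.
Playing within two cells of an existing X lets the opponent win at once, so sensible play treats the cells i-2..i+2 around each X as dead. The player left with no safe cell loses, so this is a normal-play take-away game on strips of safe cells.
Placing X at cell i (0-indexed) of a strip of k safe cells leaves independent strips of sizes max(0, i-2) and max(0, k-i-3). Hence G(k) = mex{ G(max(0,i-2)) XOR G(max(0,k-i-3)) : 0 <= i < k }, with G(0) = 0.
G(1): splits (0,0):0^0=0 -> mex({0}) = 1
G(2): splits (0,0):0^0=0 -> mex({0}) = 1
G(3): splits (0,0):0^0=0 -> mex({0}) = 1
G(4): splits (0,1):0^1=1 (0,0):0^0=0 -> mex({0, 1}) = 2
G(5): splits (0,2):0^1=1 (0,1):0^1=1 (0,0):0^0=0 -> mex({0, 1}) = 2
G(6) = mex({1}) = 0
G(7) = mex({0, 1, 2}) = 3
G(8) = mex({0, 1, 2}) = 3
G(9) = mex({0, 2}) = 1
G(10) = mex({0, 2, 3}) = 1
G(11) = mex({0, 3}) = 1
G(12) = mex({1, 3}) = 0
G(13) = mex({0, 1, 2, 3}) = 4
G(14) = mex({0, 1, 2}) = 3
G(15) = mex({0, 1, 2}) = 3
G(16) = mex({0, 1, 2, 4}) = 3
G(17) = mex({0, 1, 3, 4}) = 2
G(18) = mex({0, 1, 3, 4}) = 2
G(19) = mex({0, 1, 3, 5}) = 2
G(20) = mex({0, 1, 2, 3, 5}) = 4
G(21) = mex({0, 1, 2, 3, 5}) = 4
G(22) = mex({1, 2, 6}) = 0
G(23) = mex({0, 1, 2, 3, 4, 6}) = 5
G(24) = mex({0, 1, 2, 3, 4}) = 5
G(25) = mex({0, 1, 3, 4, 7}) = 2
G(26) = mex({0, 1, 3, 4, 5, 7}) = 2
G(27) = mex({0, 1, 3, 5}) = 2
G(28) = mex({0, 1, 2, 5}) = 3
G(29) = mex({0, 1, 2, 4, 5, 6}) = 3
G(30) = mex({1, 2, 4, 6}) = 0
G(31) = mex({0, 1, 2, 3, 4, 6}) = 5
G(32) = mex({1, 2, 3, 4, 7}) = 0
G(33) = mex({0, 3, 7}) = 1
G(34) = mex({0, 2, 3, 5, 7}) = 1
G(35) = mex({0, 2, 3, 5, 6}) = 1
G(36) = mex({0, 1, 2, 5, 6}) = 3
G(37) = mex({0, 1, 2, 4, 5, 6}) = 3
G(38) = mex({0, 1, 2, 4}) = 3
G(39) = mex({0, 1, 2, 3, 4, 7}) = 5
G(40) = mex({0, 1, 2, 3, 4, 5, 7}) = 6
G(41) = mex({0, 1, 2, 3, 5, 7}) = 4
G(42) = mex({0, 1, 2, 3, 5, 6, 7}) = 4
G(43) = mex({0, 2, 3, 5, 6}) = 1
G(44) = mex({1, 2, 3, 4, 5, 6}) = 0
G(45) = mex({0, 1, 2, 3, 4, 6, 7}) = 5
G(46) = mex({0, 1, 2, 3, 4, 7}) = 5
G(47) = mex({0, 1, 2, 3, 4, 5, 7}) = 6
G(48) = mex({0, 1, 2, 3, 4, 5, 7}) = 6
G(49) = mex({0, 1, 3, 4, 5, 7}) = 2
Therefore G(49) = 2.

2


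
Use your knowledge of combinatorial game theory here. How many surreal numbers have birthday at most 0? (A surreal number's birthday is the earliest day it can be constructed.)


Day 0: {|} = 0 is born. Count = 1.
Day n: the number of surreal numbers born by day n is 2^(n+1) - 1.
By day 0: 2^1 - 1 = 1
By day 0: 1 surreal numbers.

1


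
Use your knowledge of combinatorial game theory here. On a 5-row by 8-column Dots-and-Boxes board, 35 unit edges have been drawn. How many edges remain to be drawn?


Grid: 5 x 8 boxes, i.e. 6 rows and 9 columns of dots.
Horizontal edges: (rows + 1) * cols = 6 * 8 = 48
Vertical edges: rows * (cols + 1) = 5 * 9 = 45
Total edges: 48 + 45 = 93
Edges drawn: 35
Remaining: 93 - 35 = 58

58


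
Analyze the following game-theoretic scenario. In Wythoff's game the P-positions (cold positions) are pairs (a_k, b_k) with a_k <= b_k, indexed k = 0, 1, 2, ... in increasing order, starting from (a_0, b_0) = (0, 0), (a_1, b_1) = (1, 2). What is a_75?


By Wythoff's theorem, a_k = floor(k * phi) and b_k = floor(k * phi^2) = a_k + k, where phi = (1 + sqrt(5))/2 is the golden ratio.
phi = (1 + sqrt(5))/2 = 1.618034
k = 75
k * phi = 75 * 1.618034 = 121.352549
a_75 = floor(k * phi) = 121

121


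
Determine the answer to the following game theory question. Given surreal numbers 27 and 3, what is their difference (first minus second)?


x = 27, y = 3
x - y = 27 - 3 = 24

24


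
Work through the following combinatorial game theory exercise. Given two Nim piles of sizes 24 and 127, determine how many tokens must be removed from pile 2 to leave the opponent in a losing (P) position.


Piles: 24 and 127
Current XOR: 24 XOR 127 = 103 (non-zero, so this is an N-position).
To make the XOR zero, we need to find a move that balances the piles.
For pile 2 (size 127): target = 127 XOR 103 = 24
We reduce pile 2 from 127 to 24.
Tokens removed: 127 - 24 = 103
Verification: 24 XOR 24 = 0

103


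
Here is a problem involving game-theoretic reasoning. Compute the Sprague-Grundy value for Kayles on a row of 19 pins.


Kayles: a move removes 1 or 2 adjacent pins from a contiguous row.
Removing pins from a row of k leaves two independent rows (a, b) with a + b = k - 1 (one pin) or a + b = k - 2 (two pins); an end removal gives a = 0.
By Sprague-Grundy, G(k) = mex{ G(a) XOR G(b) } over all these splits. G(0) = 0.
G(1): splits (0,0):0^0=0 -> mex({0}) = 1
G(2): splits (0,1):0^1=1 (0,0):0^0=0 -> mex({0, 1}) = 2
G(3): splits (0,2):0^2=2 (1,1):1^1=0 (0,1):0^1=1 -> mex({0, 1, 2}) = 3
G(4): splits (0,3):0^3=3 (1,2):1^2=3 (0,2):0^2=2 (1,1):1^1=0 -> mex({0, 2, 3}) = 1
G(5): splits (0,4):0^1=1 (1,3):1^3=2 (2,2):2^2=0 (0,3):0^3=3 (1,2):1^2=3 -> mex({0, 1, 2, 3}) = 4
G(6) = mex({0, 1, 2, 4}) = 3
G(7) = mex({0, 1, 3, 4, 5}) = 2
G(8) = mex({0, 2, 3, 5, 6}) = 1
G(9) = mex({0, 1, 2, 3, 6, 7}) = 4
G(10) = mex({0, 1, 3, 4, 5, 7}) = 2
G(11) = mex({0, 1, 2, 3, 4, 5}) = 6
G(12) = mex({0, 1, 2, 3, 5, 6, 7}) = 4
G(13) = mex({0, 2, 3, 4, 6, 7}) = 1
G(14) = mex({0, 1, 4, 5, 6, 7}) = 2
G(15) = mex({0, 1, 2, 3, 4, 5, 6}) = 7
G(16) = mex({0, 2, 3, 5, 6, 7}) = 1
G(17) = mex({0, 1, 2, 3, 5, 6, 7}) = 4
G(18) = mex({0, 1, 2, 4, 5, 6}) = 3
G(19) = mex({0, 1, 3, 4, 5, 7}) = 2
Therefore G(19) = 2.

2


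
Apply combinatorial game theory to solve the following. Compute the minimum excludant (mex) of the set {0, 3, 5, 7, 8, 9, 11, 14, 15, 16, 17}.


Set = {0, 3, 5, 7, 8, 9, 11, 14, 15, 16, 17}
0 is in the set.
1 is NOT in the set. This is the mex.
mex = 1

1


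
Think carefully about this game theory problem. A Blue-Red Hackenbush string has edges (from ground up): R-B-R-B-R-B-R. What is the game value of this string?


Edges (from ground): R-B-R-B-R-B-R
By Berlekamp's sign-expansion rule, a Blue-Red Hackenbush stalk has the value of the surreal number whose sign sequence is the edge sequence with B -> + and R -> -.
Sign sequence: -+-+-+-
Trace the sign expansion in the surreal number tree, starting from 0:
Edge 1: R (sign -) -> bounds (-inf, 0), value = -1
Edge 2: B (sign +) -> bounds (-1, 0), value = -1/2
Edge 3: R (sign -) -> bounds (-1, -1/2), value = -3/4
Edge 4: B (sign +) -> bounds (-3/4, -1/2), value = -5/8
Edge 5: R (sign -) -> bounds (-3/4, -5/8), value = -11/16
Edge 6: B (sign +) -> bounds (-11/16, -5/8), value = -21/32
Edge 7: R (sign -) -> bounds (-11/16, -21/32), value = -43/64
Game value = -43/64

-43/64


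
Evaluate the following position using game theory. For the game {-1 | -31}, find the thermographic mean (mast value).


Game = {-1 | -31}, a switch {a | b} with numbers a > b.
Its thermograph has left wall a - t and right wall b + t, which meet at t = (a - b)/2, where both equal (a + b)/2. So the mast (mean value) is at (a + b)/2.
Mean = (-1 + (-31))/2 = -32/2 = -16

-16


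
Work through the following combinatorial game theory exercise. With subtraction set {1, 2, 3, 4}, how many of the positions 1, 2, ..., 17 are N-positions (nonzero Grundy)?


Subtraction set S = {1, 2, 3, 4}, so G(n) = n mod 5.
G(n) = 0 when n is a multiple of 5.
Multiples of 5 in [1, 17]: 3
N-positions (nonzero Grundy) = 17 - 3 = 14

14


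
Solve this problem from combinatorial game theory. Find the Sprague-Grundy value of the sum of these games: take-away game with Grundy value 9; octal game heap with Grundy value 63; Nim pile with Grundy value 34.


By the Sprague-Grundy theorem, the Grundy value of a sum of games is the XOR of individual Grundy values.
take-away game: Grundy value = 9. Running XOR: 0 XOR 9 = 9
octal game heap: Grundy value = 63. Running XOR: 9 XOR 63 = 54
Nim pile: Grundy value = 34. Running XOR: 54 XOR 34 = 20
The combined Grundy value is 20.

20


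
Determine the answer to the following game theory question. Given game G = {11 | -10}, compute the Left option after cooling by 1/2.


Original game: {11 | -10} (a switch {a | b} with a > b).
Cooling by t (for t below the temperature (a - b)/2 = 21/2) taxes each move by t: {a | b} cooled by t is {a - t | b + t}.
Cooling amount: t = 1/2
Cooled Left option: 11 - 1/2 = 21/2
Cooled Right option: -10 + 1/2 = -19/2
Cooled game: {21/2 | -19/2}
Left option = 21/2

21/2


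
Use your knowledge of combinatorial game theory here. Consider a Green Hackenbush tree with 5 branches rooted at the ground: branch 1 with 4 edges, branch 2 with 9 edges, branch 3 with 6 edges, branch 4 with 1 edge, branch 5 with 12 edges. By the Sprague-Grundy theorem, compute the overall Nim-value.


The tree has 5 branches from the ground vertex.
In Green Hackenbush, the Nim-value of a simple path of length k is k.
Branch 1: length 4, Nim-value = 4
Branch 2: length 9, Nim-value = 9
Branch 3: length 6, Nim-value = 6
Branch 4: length 1, Nim-value = 1
Branch 5: length 12, Nim-value = 12
Total Nim-value = XOR of all branch values:
0 XOR 4 = 4
4 XOR 9 = 13
13 XOR 6 = 11
11 XOR 1 = 10
10 XOR 12 = 6
Nim-value of the tree = 6

6


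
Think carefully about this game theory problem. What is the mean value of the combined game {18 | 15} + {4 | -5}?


G1 = {18 | 15}, G2 = {4 | -5}
Each is a switch {a | b} with numbers a > b; its mean value is (a + b)/2, and mean value is additive over game sums: m(G1 + G2) = m(G1) + m(G2).
Mean of G1 = (18 + (15))/2 = 33/2 = 33/2
Mean of G2 = (4 + (-5))/2 = -1/2 = -1/2
Mean of G1 + G2 = 33/2 + -1/2 = 16

16


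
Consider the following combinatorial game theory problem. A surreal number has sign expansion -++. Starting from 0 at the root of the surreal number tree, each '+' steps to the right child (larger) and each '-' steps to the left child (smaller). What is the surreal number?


Sign expansion: -++
Rule: track bounds (lo, hi), initially (-inf, +inf). On '+', the current value becomes lo and we move to the simplest number in (value, hi): value + 1 if hi = +inf, otherwise the midpoint (value + hi)/2. On '-', the current value becomes hi and we move to value - 1 if lo = -inf, otherwise the midpoint (lo + value)/2.
Start at 0.
Step 1: sign = -, move left. Bounds: (-inf, 0). Value = -1
Step 2: sign = +, move right. Bounds: (-1, 0). Value = -1/2
Step 3: sign = +, move right. Bounds: (-1/2, 0). Value = -1/4
The surreal number with sign expansion -++ is -1/4.

-1/4


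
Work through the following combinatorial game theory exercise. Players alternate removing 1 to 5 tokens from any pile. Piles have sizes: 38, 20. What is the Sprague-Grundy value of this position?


Subtraction set: {1, 2, 3, 4, 5}
For this subtraction set, G(n) = n mod 6 (period = max + 1 = 6).
Pile 1 (size 38): G(38) = 38 mod 6 = 2
Pile 2 (size 20): G(20) = 20 mod 6 = 2
Total Grundy value = XOR of all: 2 XOR 2 = 0

0


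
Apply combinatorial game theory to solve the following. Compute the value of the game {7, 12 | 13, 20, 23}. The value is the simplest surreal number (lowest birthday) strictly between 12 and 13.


Left options: {7, 12}, max = 12
Right options: {13, 20, 23}, min = 13
All options are numbers and max(Left) < min(Right), so by the simplicity theorem the value is the simplest (earliest-born) number strictly between 12 and 13.
No integer lies strictly between 12 and 13, so the value is the dyadic rational m/2^k in the interval with the smallest k (then m odd); search k = 1, 2, ...:
Denominator 2: 25/2 lies strictly between 12 and 13 -- found.
The simplest number in the interval is 25/2.
Game value = 25/2

25/2


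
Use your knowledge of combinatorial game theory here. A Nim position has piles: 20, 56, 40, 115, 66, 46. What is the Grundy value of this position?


We need the XOR (exclusive or) of all pile sizes.
After XOR-ing pile 1 (size 20): 0 XOR 20 = 20
After XOR-ing pile 2 (size 56): 20 XOR 56 = 44
After XOR-ing pile 3 (size 40): 44 XOR 40 = 4
After XOR-ing pile 4 (size 115): 4 XOR 115 = 119
After XOR-ing pile 5 (size 66): 119 XOR 66 = 53
After XOR-ing pile 6 (size 46): 53 XOR 46 = 27
The Nim-value of this position is 27.

27


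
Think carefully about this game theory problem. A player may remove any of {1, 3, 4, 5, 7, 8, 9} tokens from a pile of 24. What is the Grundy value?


The subtraction set is S = {1, 3, 4, 5, 7, 8, 9}.
G(k) = mex{ G(k - s) : s in S, s <= k }. We compute iteratively: G(0) = 0.
G(1) = mex({0}) = 1
G(2) = mex({1}) = 0
G(3) = mex({0}) = 1
G(4) = mex({0, 1}) = 2
G(5) = mex({0, 1, 2}) = 3
G(6) = mex({0, 1, 3}) = 2
G(7) = mex({0, 1, 2}) = 3
G(8) = mex({0, 1, 2, 3}) = 4
G(9) = mex({0, 1, 2, 3, 4}) = 5
G(10) = mex({0, 1, 2, 3, 5}) = 4
G(11) = mex({0, 1, 2, 3, 4}) = 5
G(12) = mex({1, 2, 3, 4, 5}) = 0
G(13) = mex({0, 2, 3, 4, 5}) = 1
G(14) = mex({1, 2, 3, 4, 5}) = 0
G(15) = mex({0, 2, 3, 4, 5}) = 1
G(16) = mex({0, 1, 3, 4, 5}) = 2
G(17) = mex({0, 1, 2, 4, 5}) = 3
G(18) = mex({0, 1, 3, 4, 5}) = 2
G(19) = mex({0, 1, 2, 4, 5}) = 3
G(20) = mex({0, 1, 2, 3, 5}) = 4
Observe that G(12)..G(20) = 0, 1, 0, 1, 2, 3, 2, 3, 4 repeats G(0)..G(8) = 0, 1, 0, 1, 2, 3, 2, 3, 4.
For k >= max(S) = 9, G(k) is determined by the previous 9 values G(k-9)..G(k-1); a window of 9 consecutive values has recurred shifted by 12, so by induction G(k + 12) = G(k) for all k >= 0: the sequence is periodic from the start with period 12.
One period: G(0..11) = 0, 1, 0, 1, 2, 3, 2, 3, 4, 5, 4, 5.
24 mod 12 = 0, so G(24) = G(0) = 0.

0


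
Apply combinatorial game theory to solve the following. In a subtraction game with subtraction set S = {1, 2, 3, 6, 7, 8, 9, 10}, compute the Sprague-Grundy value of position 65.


The subtraction set is S = {1, 2, 3, 6, 7, 8, 9, 10}.
G(k) = mex{ G(k - s) : s in S, s <= k }. We compute iteratively: G(0) = 0.
G(1) = mex({0}) = 1
G(2) = mex({0, 1}) = 2
G(3) = mex({0, 1, 2}) = 3
G(4) = mex({1, 2, 3}) = 0
G(5) = mex({0, 2, 3}) = 1
G(6) = mex({0, 1, 3}) = 2
G(7) = mex({0, 1, 2}) = 3
G(8) = mex({0, 1, 2, 3}) = 4
G(9) = mex({0, 1, 2, 3, 4}) = 5
G(10) = mex({0, 1, 2, 3, 4, 5}) = 6
G(11) = mex({0, 1, 2, 3, 4, 5, 6}) = 7
G(12) = mex({0, 1, 2, 3, 5, 6, 7}) = 4
G(13) = mex({0, 1, 2, 3, 4, 6, 7}) = 5
G(14) = mex({0, 1, 2, 3, 4, 5, 7}) = 6
G(15) = mex({1, 2, 3, 4, 5, 6}) = 0
G(16) = mex({0, 2, 3, 4, 5, 6}) = 1
G(17) = mex({0, 1, 3, 4, 5, 6, 7}) = 2
G(18) = mex({0, 1, 2, 4, 5, 6, 7}) = 3
G(19) = mex({1, 2, 3, 4, 5, 6, 7}) = 0
G(20) = mex({0, 2, 3, 4, 5, 6, 7}) = 1
G(21) = mex({0, 1, 3, 4, 5, 6, 7}) = 2
G(22) = mex({0, 1, 2, 4, 5, 6}) = 3
G(23) = mex({0, 1, 2, 3, 5, 6}) = 4
G(24) = mex({0, 1, 2, 3, 4, 6}) = 5
Observe that G(15)..G(24) = 0, 1, 2, 3, 0, 1, 2, 3, 4, 5 repeats G(0)..G(9) = 0, 1, 2, 3, 0, 1, 2, 3, 4, 5.
For k >= max(S) = 10, G(k) is determined by the previous 10 values G(k-10)..G(k-1); a window of 10 consecutive values has recurred shifted by 15, so by induction G(k + 15) = G(k) for all k >= 0: the sequence is periodic from the start with period 15.
One period: G(0..14) = 0, 1, 2, 3, 0, 1, 2, 3, 4, 5, 6, 7, 4, 5, 6.
65 mod 15 = 5, so G(65) = G(5) = 1.

1


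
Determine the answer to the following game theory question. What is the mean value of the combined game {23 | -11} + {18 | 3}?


G1 = {23 | -11}, G2 = {18 | 3}
Each is a switch {a | b} with numbers a > b; its mean value is (a + b)/2, and mean value is additive over game sums: m(G1 + G2) = m(G1) + m(G2).
Mean of G1 = (23 + (-11))/2 = 12/2 = 6
Mean of G2 = (18 + (3))/2 = 21/2 = 21/2
Mean of G1 + G2 = 6 + 21/2 = 33/2

33/2


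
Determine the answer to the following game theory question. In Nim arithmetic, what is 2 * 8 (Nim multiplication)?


Nim multiplication is bilinear over XOR: (u XOR v) * w = (u*w) XOR (v*w).
So we split each operand into its bit components and XOR the pairwise Nim products.
2 = 2 (as XOR of powers of 2).
8 = 8 (as XOR of powers of 2).
Using the standard Nim-product table on single bits:
  2*2 = 3,   2*4 = 8,   2*8 = 12,
  4*4 = 6,   4*8 = 11,  8*8 = 13,
and  1*x = x (identity), k*l = l*k (commutative).
Pairwise Nim products:
  2 * 8 = 12
XOR them: 12 = 12.
Result: 2 * 8 = 12 (in Nim).

12


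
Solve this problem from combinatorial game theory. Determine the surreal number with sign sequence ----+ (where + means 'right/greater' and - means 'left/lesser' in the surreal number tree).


Sign expansion: ----+
Rule: track bounds (lo, hi), initially (-inf, +inf). On '+', the current value becomes lo and we move to the simplest number in (value, hi): value + 1 if hi = +inf, otherwise the midpoint (value + hi)/2. On '-', the current value becomes hi and we move to value - 1 if lo = -inf, otherwise the midpoint (lo + value)/2.
Start at 0.
Step 1: sign = -, move left. Bounds: (-inf, 0). Value = -1
Step 2: sign = -, move left. Bounds: (-inf, -1). Value = -2
Step 3: sign = -, move left. Bounds: (-inf, -2). Value = -3
Step 4: sign = -, move left. Bounds: (-inf, -3). Value = -4
Step 5: sign = +, move right. Bounds: (-4, -3). Value = -7/2
The surreal number with sign expansion ----+ is -7/2.

-7/2


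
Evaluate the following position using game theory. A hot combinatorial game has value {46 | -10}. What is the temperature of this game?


The game is {46 | -10}, a switch {a | b} with numbers a > b.
Cooling {a | b} by t gives {a - t | b + t}, which stops being hot when a - t = b + t, i.e. at t = (a - b)/2. So the temperature of a switch is (a - b)/2.
Temperature = (Left option - Right option) / 2
= (46 - (-10)) / 2
= 56 / 2
= 28

28


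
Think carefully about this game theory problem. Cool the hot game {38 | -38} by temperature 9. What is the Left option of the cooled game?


Original game: {38 | -38} (a switch {a | b} with a > b).
Cooling by t (for t below the temperature (a - b)/2 = 38) taxes each move by t: {a | b} cooled by t is {a - t | b + t}.
Cooling amount: t = 9
Cooled Left option: 38 - 9 = 29
Cooled Right option: -38 + 9 = -29
Cooled game: {29 | -29}
Left option = 29

29


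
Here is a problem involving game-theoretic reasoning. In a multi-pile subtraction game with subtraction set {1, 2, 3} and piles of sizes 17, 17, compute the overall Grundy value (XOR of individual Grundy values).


Subtraction set: {1, 2, 3}
For this subtraction set, G(n) = n mod 4 (period = max + 1 = 4).
Pile 1 (size 17): G(17) = 17 mod 4 = 1
Pile 2 (size 17): G(17) = 17 mod 4 = 1
Total Grundy value = XOR of all: 1 XOR 1 = 0

0


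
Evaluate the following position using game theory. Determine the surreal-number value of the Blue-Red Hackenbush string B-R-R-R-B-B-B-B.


Edges (from ground): B-R-R-R-B-B-B-B
By Berlekamp's sign-expansion rule, a Blue-Red Hackenbush stalk has the value of the surreal number whose sign sequence is the edge sequence with B -> + and R -> -.
Sign sequence: +---++++
Trace the sign expansion in the surreal number tree, starting from 0:
Edge 1: B (sign +) -> bounds (0, +inf), value = 1
Edge 2: R (sign -) -> bounds (0, 1), value = 1/2
Edge 3: R (sign -) -> bounds (0, 1/2), value = 1/4
Edge 4: R (sign -) -> bounds (0, 1/4), value = 1/8
Edge 5: B (sign +) -> bounds (1/8, 1/4), value = 3/16
Edge 6: B (sign +) -> bounds (3/16, 1/4), value = 7/32
Edge 7: B (sign +) -> bounds (7/32, 1/4), value = 15/64
Edge 8: B (sign +) -> bounds (15/64, 1/4), value = 31/128
Game value = 31/128

31/128


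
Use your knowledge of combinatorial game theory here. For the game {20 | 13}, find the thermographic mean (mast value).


Game = {20 | 13}, a switch {a | b} with numbers a > b.
Its thermograph has left wall a - t and right wall b + t, which meet at t = (a - b)/2, where both equal (a + b)/2. So the mast (mean value) is at (a + b)/2.
Mean = (20 + (13))/2 = 33/2 = 33/2

33/2


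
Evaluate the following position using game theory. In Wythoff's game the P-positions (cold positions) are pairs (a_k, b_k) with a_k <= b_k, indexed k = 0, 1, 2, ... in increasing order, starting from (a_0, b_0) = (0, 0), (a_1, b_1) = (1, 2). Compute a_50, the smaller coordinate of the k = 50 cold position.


By Wythoff's theorem, a_k = floor(k * phi) and b_k = floor(k * phi^2) = a_k + k, where phi = (1 + sqrt(5))/2 is the golden ratio.
phi = (1 + sqrt(5))/2 = 1.618034
k = 50
k * phi = 50 * 1.618034 = 80.901699
a_50 = floor(k * phi) = 80

80


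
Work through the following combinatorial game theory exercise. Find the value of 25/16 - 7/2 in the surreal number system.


x = 25/16, y = 7/2
Converting to common denominator: 16
x = 25/16, y = 56/16
x - y = 25/16 - 7/2 = -31/16

-31/16


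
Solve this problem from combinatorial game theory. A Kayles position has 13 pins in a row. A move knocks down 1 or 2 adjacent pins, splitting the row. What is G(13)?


Kayles: a move removes 1 or 2 adjacent pins from a contiguous row.
Removing pins from a row of k leaves two independent rows (a, b) with a + b = k - 1 (one pin) or a + b = k - 2 (two pins); an end removal gives a = 0.
By Sprague-Grundy, G(k) = mex{ G(a) XOR G(b) } over all these splits. G(0) = 0.
G(1): splits (0,0):0^0=0 -> mex({0}) = 1
G(2): splits (0,1):0^1=1 (0,0):0^0=0 -> mex({0, 1}) = 2
G(3): splits (0,2):0^2=2 (1,1):1^1=0 (0,1):0^1=1 -> mex({0, 1, 2}) = 3
G(4): splits (0,3):0^3=3 (1,2):1^2=3 (0,2):0^2=2 (1,1):1^1=0 -> mex({0, 2, 3}) = 1
G(5): splits (0,4):0^1=1 (1,3):1^3=2 (2,2):2^2=0 (0,3):0^3=3 (1,2):1^2=3 -> mex({0, 1, 2, 3}) = 4
G(6) = mex({0, 1, 2, 4}) = 3
G(7) = mex({0, 1, 3, 4, 5}) = 2
G(8) = mex({0, 2, 3, 5, 6}) = 1
G(9) = mex({0, 1, 2, 3, 6, 7}) = 4
G(10) = mex({0, 1, 3, 4, 5, 7}) = 2
G(11) = mex({0, 1, 2, 3, 4, 5}) = 6
G(12) = mex({0, 1, 2, 3, 5, 6, 7}) = 4
G(13) = mex({0, 2, 3, 4, 6, 7}) = 1
Therefore G(13) = 1.

1


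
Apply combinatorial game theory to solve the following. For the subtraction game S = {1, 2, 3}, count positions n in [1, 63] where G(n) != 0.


Subtraction set S = {1, 2, 3}, so G(n) = n mod 4.
G(n) = 0 when n is a multiple of 4.
Multiples of 4 in [1, 63]: 15
N-positions (nonzero Grundy) = 63 - 15 = 48

48


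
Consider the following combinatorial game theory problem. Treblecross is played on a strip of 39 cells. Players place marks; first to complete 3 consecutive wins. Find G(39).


Treblecross: place X on empty cells; 3-in-a-row wins.
Playing within two cells of an existing X lets the opponent win at once, so sensible play treats the cells i-2..i+2 around each X as dead. The player left with no safe cell loses, so this is a normal-play take-away game on strips of safe cells.
Placing X at cell i (0-indexed) of a strip of k safe cells leaves independent strips of sizes max(0, i-2) and max(0, k-i-3). Hence G(k) = mex{ G(max(0,i-2)) XOR G(max(0,k-i-3)) : 0 <= i < k }, with G(0) = 0.
G(1): splits (0,0):0^0=0 -> mex({0}) = 1
G(2): splits (0,0):0^0=0 -> mex({0}) = 1
G(3): splits (0,0):0^0=0 -> mex({0}) = 1
G(4): splits (0,1):0^1=1 (0,0):0^0=0 -> mex({0, 1}) = 2
G(5): splits (0,2):0^1=1 (0,1):0^1=1 (0,0):0^0=0 -> mex({0, 1}) = 2
G(6) = mex({1}) = 0
G(7) = mex({0, 1, 2}) = 3
G(8) = mex({0, 1, 2}) = 3
G(9) = mex({0, 2}) = 1
G(10) = mex({0, 2, 3}) = 1
G(11) = mex({0, 3}) = 1
G(12) = mex({1, 3}) = 0
G(13) = mex({0, 1, 2, 3}) = 4
G(14) = mex({0, 1, 2}) = 3
G(15) = mex({0, 1, 2}) = 3
G(16) = mex({0, 1, 2, 4}) = 3
G(17) = mex({0, 1, 3, 4}) = 2
G(18) = mex({0, 1, 3, 4}) = 2
G(19) = mex({0, 1, 3, 5}) = 2
G(20) = mex({0, 1, 2, 3, 5}) = 4
G(21) = mex({0, 1, 2, 3, 5}) = 4
G(22) = mex({1, 2, 6}) = 0
G(23) = mex({0, 1, 2, 3, 4, 6}) = 5
G(24) = mex({0, 1, 2, 3, 4}) = 5
G(25) = mex({0, 1, 3, 4, 7}) = 2
G(26) = mex({0, 1, 3, 4, 5, 7}) = 2
G(27) = mex({0, 1, 3, 5}) = 2
G(28) = mex({0, 1, 2, 5}) = 3
G(29) = mex({0, 1, 2, 4, 5, 6}) = 3
G(30) = mex({1, 2, 4, 6}) = 0
G(31) = mex({0, 1, 2, 3, 4, 6}) = 5
G(32) = mex({1, 2, 3, 4, 7}) = 0
G(33) = mex({0, 3, 7}) = 1
G(34) = mex({0, 2, 3, 5, 7}) = 1
G(35) = mex({0, 2, 3, 5, 6}) = 1
G(36) = mex({0, 1, 2, 5, 6}) = 3
G(37) = mex({0, 1, 2, 4, 5, 6}) = 3
G(38) = mex({0, 1, 2, 4}) = 3
G(39) = mex({0, 1, 2, 3, 4, 7}) = 5
Therefore G(39) = 5.

5


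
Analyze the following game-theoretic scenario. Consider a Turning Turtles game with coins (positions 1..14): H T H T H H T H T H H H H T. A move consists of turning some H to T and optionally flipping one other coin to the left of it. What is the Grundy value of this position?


Coins: H T H T H H T H T H H H H T
Key fact: a single head at position k behaves exactly like a Nim heap of size k (turning it to T and optionally flipping a coin at j < k corresponds to moving the heap from k to j, or to 0), and heads combine as a disjunctive sum (two heads at the same place would cancel, matching j XOR j = 0). So the Nim-value is the XOR of the 1-indexed positions of the heads.
Face-up positions (1-indexed): [1, 3, 5, 6, 8, 10, 11, 12, 13]
XOR 0 with 1: 0 XOR 1 = 1
XOR 1 with 3: 1 XOR 3 = 2
XOR 2 with 5: 2 XOR 5 = 7
XOR 7 with 6: 7 XOR 6 = 1
XOR 1 with 8: 1 XOR 8 = 9
XOR 9 with 10: 9 XOR 10 = 3
XOR 3 with 11: 3 XOR 11 = 8
XOR 8 with 12: 8 XOR 12 = 4
XOR 4 with 13: 4 XOR 13 = 9
Nim-value = 9

9


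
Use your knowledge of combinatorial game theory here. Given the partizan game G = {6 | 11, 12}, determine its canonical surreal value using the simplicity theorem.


Left options: {6}, max = 6
Right options: {11, 12}, min = 11
All options are numbers and max(Left) < min(Right), so by the simplicity theorem the value is the simplest (earliest-born) number strictly between 6 and 11.
Integers 7 through 10 all lie strictly between 6 and 11.
Among integers, the simplest (lowest birthday = smallest |n|; 0 is born on day 0, +-n on day n) is 7.
No non-integer in the interval can be simpler: if x is a non-integer in the interval, then floor(x) or ceil(x) also lies in the interval (the interval contains an integer), and both are proper prefixes of x's sign expansion, i.e. born earlier. So the game value is 7.
Game value = 7

7


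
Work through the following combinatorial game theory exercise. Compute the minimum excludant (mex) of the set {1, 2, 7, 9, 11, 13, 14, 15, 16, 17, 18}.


Set = {1, 2, 7, 9, 11, 13, 14, 15, 16, 17, 18}
0 is NOT in the set. This is the mex.
mex = 0

0


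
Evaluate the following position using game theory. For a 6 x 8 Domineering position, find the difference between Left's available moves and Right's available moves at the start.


Board is 6 x 8 (rows x cols).
Left (vertical) placements: (rows-1) * cols = 5 * 8 = 40
Right (horizontal) placements: rows * (cols-1) = 6 * 7 = 42
Advantage = Left - Right = 40 - 42 = -2

-2


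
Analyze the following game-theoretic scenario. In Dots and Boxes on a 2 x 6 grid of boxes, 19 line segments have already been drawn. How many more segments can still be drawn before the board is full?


Grid: 2 x 6 boxes, i.e. 3 rows and 7 columns of dots.
Horizontal edges: (rows + 1) * cols = 3 * 6 = 18
Vertical edges: rows * (cols + 1) = 2 * 7 = 14
Total edges: 18 + 14 = 32
Edges drawn: 19
Remaining: 32 - 19 = 13

13


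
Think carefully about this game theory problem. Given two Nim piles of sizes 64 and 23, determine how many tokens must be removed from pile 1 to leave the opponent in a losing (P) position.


Piles: 64 and 23
Current XOR: 64 XOR 23 = 87 (non-zero, so this is an N-position).
To make the XOR zero, we need to find a move that balances the piles.
For pile 1 (size 64): target = 64 XOR 87 = 23
We reduce pile 1 from 64 to 23.
Tokens removed: 64 - 23 = 41
Verification: 23 XOR 23 = 0

41


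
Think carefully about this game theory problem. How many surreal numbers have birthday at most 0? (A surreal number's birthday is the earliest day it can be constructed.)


Day 0: {|} = 0 is born. Count = 1.
Day n: the number of surreal numbers born by day n is 2^(n+1) - 1.
By day 0: 2^1 - 1 = 1
By day 0: 1 surreal numbers.

1


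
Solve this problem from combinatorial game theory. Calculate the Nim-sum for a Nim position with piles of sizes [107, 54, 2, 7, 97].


We need the XOR (exclusive or) of all pile sizes.
After XOR-ing pile 1 (size 107): 0 XOR 107 = 107
After XOR-ing pile 2 (size 54): 107 XOR 54 = 93
After XOR-ing pile 3 (size 2): 93 XOR 2 = 95
After XOR-ing pile 4 (size 7): 95 XOR 7 = 88
After XOR-ing pile 5 (size 97): 88 XOR 97 = 57
The Nim-value of this position is 57.

57


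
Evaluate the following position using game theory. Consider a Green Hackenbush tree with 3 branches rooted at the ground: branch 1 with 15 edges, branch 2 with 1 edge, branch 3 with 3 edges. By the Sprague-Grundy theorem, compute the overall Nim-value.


The tree has 3 branches from the ground vertex.
In Green Hackenbush, the Nim-value of a simple path of length k is k.
Branch 1: length 15, Nim-value = 15
Branch 2: length 1, Nim-value = 1
Branch 3: length 3, Nim-value = 3
Total Nim-value = XOR of all branch values:
0 XOR 15 = 15
15 XOR 1 = 14
14 XOR 3 = 13
Nim-value of the tree = 13

13


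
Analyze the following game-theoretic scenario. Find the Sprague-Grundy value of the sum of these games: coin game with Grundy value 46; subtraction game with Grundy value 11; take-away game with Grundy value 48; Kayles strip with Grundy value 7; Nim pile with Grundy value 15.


By the Sprague-Grundy theorem, the Grundy value of a sum of games is the XOR of individual Grundy values.
coin game: Grundy value = 46. Running XOR: 0 XOR 46 = 46
subtraction game: Grundy value = 11. Running XOR: 46 XOR 11 = 37
take-away game: Grundy value = 48. Running XOR: 37 XOR 48 = 21
Kayles strip: Grundy value = 7. Running XOR: 21 XOR 7 = 18
Nim pile: Grundy value = 15. Running XOR: 18 XOR 15 = 29
The combined Grundy value is 29.

29


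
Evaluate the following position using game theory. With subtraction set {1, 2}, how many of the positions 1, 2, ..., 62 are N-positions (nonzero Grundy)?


Subtraction set S = {1, 2}, so G(n) = n mod 3.
G(n) = 0 when n is a multiple of 3.
Multiples of 3 in [1, 62]: 20
N-positions (nonzero Grundy) = 62 - 20 = 42

42


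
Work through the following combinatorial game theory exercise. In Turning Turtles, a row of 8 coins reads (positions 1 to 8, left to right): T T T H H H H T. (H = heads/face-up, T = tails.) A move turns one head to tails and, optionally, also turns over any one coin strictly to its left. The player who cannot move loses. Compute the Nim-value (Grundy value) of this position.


Coins: T T T H H H H T
Key fact: a single head at position k behaves exactly like a Nim heap of size k (turning it to T and optionally flipping a coin at j < k corresponds to moving the heap from k to j, or to 0), and heads combine as a disjunctive sum (two heads at the same place would cancel, matching j XOR j = 0). So the Nim-value is the XOR of the 1-indexed positions of the heads.
Face-up positions (1-indexed): [4, 5, 6, 7]
XOR 0 with 4: 0 XOR 4 = 4
XOR 4 with 5: 4 XOR 5 = 1
XOR 1 with 6: 1 XOR 6 = 7
XOR 7 with 7: 7 XOR 7 = 0
Nim-value = 0

0


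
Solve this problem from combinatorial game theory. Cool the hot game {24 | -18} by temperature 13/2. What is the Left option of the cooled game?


Original game: {24 | -18} (a switch {a | b} with a > b).
Cooling by t (for t below the temperature (a - b)/2 = 21) taxes each move by t: {a | b} cooled by t is {a - t | b + t}.
Cooling amount: t = 13/2
Cooled Left option: 24 - 13/2 = 35/2
Cooled Right option: -18 + 13/2 = -23/2
Cooled game: {35/2 | -23/2}
Left option = 35/2

35/2


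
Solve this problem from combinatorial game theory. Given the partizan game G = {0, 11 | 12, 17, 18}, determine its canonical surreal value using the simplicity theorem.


Left options: {0, 11}, max = 11
Right options: {12, 17, 18}, min = 12
All options are numbers and max(Left) < min(Right), so by the simplicity theorem the value is the simplest (earliest-born) number strictly between 11 and 12.
No integer lies strictly between 11 and 12, so the value is the dyadic rational m/2^k in the interval with the smallest k (then m odd); search k = 1, 2, ...:
Denominator 2: 23/2 lies strictly between 11 and 12 -- found.
The simplest number in the interval is 23/2.
Game value = 23/2

23/2
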